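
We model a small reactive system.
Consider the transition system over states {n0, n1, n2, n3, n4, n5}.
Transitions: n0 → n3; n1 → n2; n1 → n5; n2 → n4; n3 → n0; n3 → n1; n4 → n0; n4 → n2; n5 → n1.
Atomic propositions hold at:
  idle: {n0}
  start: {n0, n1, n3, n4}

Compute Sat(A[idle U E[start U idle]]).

E[start U idle]: least fixpoint, start Z0 = Sat(idle) = {n0}, add states in Sat(start) with some successor in Z. Z1 = {n0, n3, n4}; fixed.
Sat(E[start U idle]) = {n0, n3, n4}
A[idle U E[start U idle]]: least fixpoint, start Z0 = Sat(E[start U idle]) = {n0, n3, n4}, add states in Sat(idle) with every successor in Z. Already a fixed point.
Sat(A[idle U E[start U idle]]) = {n0, n3, n4}

{n0, n3, n4}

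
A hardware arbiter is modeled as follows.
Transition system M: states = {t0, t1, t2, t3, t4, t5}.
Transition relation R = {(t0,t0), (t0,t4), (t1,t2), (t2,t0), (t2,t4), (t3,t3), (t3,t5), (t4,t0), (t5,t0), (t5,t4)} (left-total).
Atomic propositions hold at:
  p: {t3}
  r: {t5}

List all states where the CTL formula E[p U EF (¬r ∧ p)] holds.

Sat(¬r) = {t0, t1, t2, t3, t4}
Sat(¬r ∧ p) = {t3}
EF (¬r ∧ p): least fixpoint, start Z0 = {t3}, add states with some successor in Z. Already a fixed point.
Sat(EF (¬r ∧ p)) = {t3}
E[p U EF (¬r ∧ p)]: least fixpoint, start Z0 = Sat(EF (¬r ∧ p)) = {t3}, add states in Sat(p) with some successor in Z. Already a fixed point.
Sat(E[p U EF (¬r ∧ p)]) = {t3}

{t3}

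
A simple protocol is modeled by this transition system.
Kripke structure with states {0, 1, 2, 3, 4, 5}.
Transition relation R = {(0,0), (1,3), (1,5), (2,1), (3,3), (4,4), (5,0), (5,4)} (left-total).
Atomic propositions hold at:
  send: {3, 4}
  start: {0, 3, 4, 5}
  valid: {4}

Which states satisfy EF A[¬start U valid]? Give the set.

{1, 2, 4, 5}

Sat(¬start) = {1, 2}
A[¬start U valid]: least fixpoint, start Z0 = Sat(valid) = {4}, add states in Sat(¬start) with every successor in Z. Already a fixed point.
Sat(A[¬start U valid]) = {4}
EF A[¬start U valid]: least fixpoint, start Z0 = {4}, add states with some successor in Z. Z1 = {4, 5}; Z2 = {1, 4, 5}; Z3 = {1, 2, 4, 5}; fixed.
Sat(EF A[¬start U valid]) = {1, 2, 4, 5}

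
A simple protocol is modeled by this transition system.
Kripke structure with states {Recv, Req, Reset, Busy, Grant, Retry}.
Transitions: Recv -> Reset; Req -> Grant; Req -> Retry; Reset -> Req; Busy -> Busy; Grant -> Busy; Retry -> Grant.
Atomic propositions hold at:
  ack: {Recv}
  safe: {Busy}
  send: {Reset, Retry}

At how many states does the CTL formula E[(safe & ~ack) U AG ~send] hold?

Sat(~ack) = {Req, Reset, Busy, Grant, Retry}
Sat(safe & ~ack) = {Busy}
Sat(~send) = {Recv, Req, Busy, Grant}
AG ~send: greatest fixpoint, start Z0 = {Recv, Req, Busy, Grant}, keep only states in Sat with every successor in Z. Z1 = {Busy, Grant}; fixed.
Sat(AG ~send) = {Busy, Grant}
E[(safe & ~ack) U AG ~send]: least fixpoint, start Z0 = Sat(AG ~send) = {Busy, Grant}, add states in Sat(safe & ~ack) with some successor in Z. Already a fixed point.
Sat(E[(safe & ~ack) U AG ~send]) = {Busy, Grant}
|Sat(E[(safe & ~ack) U AG ~send])| = |{Busy, Grant}| = 2.

2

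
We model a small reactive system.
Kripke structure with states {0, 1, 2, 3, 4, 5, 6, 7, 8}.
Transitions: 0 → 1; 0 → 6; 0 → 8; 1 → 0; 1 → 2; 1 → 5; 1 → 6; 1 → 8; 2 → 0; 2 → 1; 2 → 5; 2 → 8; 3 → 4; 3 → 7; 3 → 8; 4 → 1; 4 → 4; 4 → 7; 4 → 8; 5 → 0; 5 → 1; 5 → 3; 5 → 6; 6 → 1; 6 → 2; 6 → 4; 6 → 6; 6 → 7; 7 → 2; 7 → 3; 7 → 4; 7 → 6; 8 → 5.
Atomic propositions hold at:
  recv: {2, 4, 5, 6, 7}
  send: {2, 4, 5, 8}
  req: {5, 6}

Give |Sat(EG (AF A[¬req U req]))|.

Sat(¬req) = {0, 1, 2, 3, 4, 7, 8}
A[¬req U req]: least fixpoint, start Z0 = Sat(req) = {5, 6}, add states in Sat(¬req) with every successor in Z. Z1 = {5, 6, 8}; fixed.
Sat(A[¬req U req]) = {5, 6, 8}
AF A[¬req U req]: least fixpoint, start Z0 = {5, 6, 8}, add states with every successor in Z. Already a fixed point.
Sat(AF A[¬req U req]) = {5, 6, 8}
EG (AF A[¬req U req]): greatest fixpoint, start Z0 = {5, 6, 8}, keep only states in Sat with some successor in Z. Already a fixed point.
Sat(EG (AF A[¬req U req])) = {5, 6, 8}
|Sat(EG (AF A[¬req U req]))| = |{5, 6, 8}| = 3.

3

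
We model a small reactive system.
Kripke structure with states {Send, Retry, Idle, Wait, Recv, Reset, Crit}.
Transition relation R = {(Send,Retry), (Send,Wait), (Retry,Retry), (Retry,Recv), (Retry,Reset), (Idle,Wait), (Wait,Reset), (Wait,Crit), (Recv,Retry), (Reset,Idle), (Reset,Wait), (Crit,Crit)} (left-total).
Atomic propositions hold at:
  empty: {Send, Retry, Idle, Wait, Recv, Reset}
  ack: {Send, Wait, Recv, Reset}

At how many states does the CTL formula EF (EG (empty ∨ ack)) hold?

Sat(empty ∨ ack) = {Send, Retry, Idle, Wait, Recv, Reset}
EG (empty ∨ ack): greatest fixpoint, start Z0 = {Send, Retry, Idle, Wait, Recv, Reset}, keep only states in Sat with some successor in Z. Already a fixed point.
Sat(EG (empty ∨ ack)) = {Send, Retry, Idle, Wait, Recv, Reset}
EF (EG (empty ∨ ack)): least fixpoint, start Z0 = {Send, Retry, Idle, Wait, Recv, Reset}, add states with some successor in Z. Already a fixed point.
Sat(EF (EG (empty ∨ ack))) = {Send, Retry, Idle, Wait, Recv, Reset}
|Sat(EF (EG (empty ∨ ack)))| = |{Send, Retry, Idle, Wait, Recv, Reset}| = 6.

6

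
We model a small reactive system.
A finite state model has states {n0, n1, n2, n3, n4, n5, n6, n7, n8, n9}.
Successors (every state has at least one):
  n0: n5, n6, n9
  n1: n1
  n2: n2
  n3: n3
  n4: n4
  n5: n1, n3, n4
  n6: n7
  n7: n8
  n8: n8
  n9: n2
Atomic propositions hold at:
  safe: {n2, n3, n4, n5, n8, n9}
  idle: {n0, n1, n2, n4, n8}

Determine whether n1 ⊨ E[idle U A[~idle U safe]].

No

Sat(~idle) = {n3, n5, n6, n7, n9}
A[~idle U safe]: least fixpoint, start Z0 = Sat(safe) = {n2, n3, n4, n5, n8, n9}, add states in Sat(~idle) with every successor in Z. Z1 = {n2, n3, n4, n5, n7, n8, n9}; Z2 = {n2, n3, n4, n5, n6, n7, n8, n9}; fixed.
Sat(A[~idle U safe]) = {n2, n3, n4, n5, n6, n7, n8, n9}
E[idle U A[~idle U safe]]: least fixpoint, start Z0 = Sat(A[~idle U safe]) = {n2, n3, n4, n5, n6, n7, n8, n9}, add states in Sat(idle) with some successor in Z. Z1 = {n0, n2, n3, n4, n5, n6, n7, n8, n9}; fixed.
Sat(E[idle U A[~idle U safe]]) = {n0, n2, n3, n4, n5, n6, n7, n8, n9}
n1 ∉ Sat(E[idle U A[~idle U safe]]) = {n0, n2, n3, n4, n5, n6, n7, n8, n9}, so the formula does not hold at n1.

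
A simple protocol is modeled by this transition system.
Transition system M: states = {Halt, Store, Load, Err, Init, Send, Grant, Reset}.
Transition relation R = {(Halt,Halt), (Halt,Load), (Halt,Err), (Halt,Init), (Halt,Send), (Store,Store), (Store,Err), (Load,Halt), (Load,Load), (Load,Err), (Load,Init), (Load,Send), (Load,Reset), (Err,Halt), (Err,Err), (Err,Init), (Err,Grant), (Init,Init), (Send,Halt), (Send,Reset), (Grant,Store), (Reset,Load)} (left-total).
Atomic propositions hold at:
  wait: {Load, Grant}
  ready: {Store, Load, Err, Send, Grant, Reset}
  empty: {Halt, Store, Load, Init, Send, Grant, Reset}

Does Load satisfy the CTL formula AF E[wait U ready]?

E[wait U ready]: least fixpoint, start Z0 = Sat(ready) = {Store, Load, Err, Send, Grant, Reset}, add states in Sat(wait) with some successor in Z. Already a fixed point.
Sat(E[wait U ready]) = {Store, Load, Err, Send, Grant, Reset}
AF E[wait U ready]: least fixpoint, start Z0 = {Store, Load, Err, Send, Grant, Reset}, add states with every successor in Z. Already a fixed point.
Sat(AF E[wait U ready]) = {Store, Load, Err, Send, Grant, Reset}
Load ∈ Sat(AF E[wait U ready]) = {Store, Load, Err, Send, Grant, Reset}, so the formula holds at Load.

Yes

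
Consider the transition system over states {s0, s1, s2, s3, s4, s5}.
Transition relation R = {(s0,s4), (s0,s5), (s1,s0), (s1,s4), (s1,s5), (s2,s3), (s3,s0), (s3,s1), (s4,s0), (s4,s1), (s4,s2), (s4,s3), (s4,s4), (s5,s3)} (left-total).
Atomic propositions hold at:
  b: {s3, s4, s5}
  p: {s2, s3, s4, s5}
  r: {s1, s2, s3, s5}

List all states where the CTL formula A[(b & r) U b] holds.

Sat(b & r) = {s3, s5}
A[(b & r) U b]: least fixpoint, start Z0 = Sat(b) = {s3, s4, s5}, add states in Sat(b & r) with every successor in Z. Already a fixed point.
Sat(A[(b & r) U b]) = {s3, s4, s5}

{s3, s4, s5}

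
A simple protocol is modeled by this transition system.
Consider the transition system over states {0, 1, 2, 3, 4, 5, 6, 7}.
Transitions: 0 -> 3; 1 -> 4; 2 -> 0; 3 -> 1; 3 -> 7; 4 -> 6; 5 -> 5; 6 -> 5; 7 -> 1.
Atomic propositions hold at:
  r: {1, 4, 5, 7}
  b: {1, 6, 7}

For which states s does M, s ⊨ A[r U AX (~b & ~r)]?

{0, 2}

Sat(~b) = {0, 2, 3, 4, 5}
Sat(~r) = {0, 2, 3, 6}
Sat(~b & ~r) = {0, 2, 3}
Sat(AX (~b & ~r)) = {s : every successor in {0, 2, 3}} = {0, 2}
A[r U AX (~b & ~r)]: least fixpoint, start Z0 = Sat(AX (~b & ~r)) = {0, 2}, add states in Sat(r) with every successor in Z. Already a fixed point.
Sat(A[r U AX (~b & ~r)]) = {0, 2}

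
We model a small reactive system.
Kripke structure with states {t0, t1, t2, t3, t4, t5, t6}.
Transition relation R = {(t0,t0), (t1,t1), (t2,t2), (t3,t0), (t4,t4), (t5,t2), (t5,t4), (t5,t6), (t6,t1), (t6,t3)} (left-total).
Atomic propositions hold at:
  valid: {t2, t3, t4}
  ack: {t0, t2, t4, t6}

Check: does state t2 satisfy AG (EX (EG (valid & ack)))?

Yes

Sat(valid & ack) = {t2, t4}
EG (valid & ack): greatest fixpoint, start Z0 = {t2, t4}, keep only states in Sat with some successor in Z. Already a fixed point.
Sat(EG (valid & ack)) = {t2, t4}
Sat(EX (EG (valid & ack))) = {s : some successor in {t2, t4}} = {t2, t4, t5}
AG (EX (EG (valid & ack))): greatest fixpoint, start Z0 = {t2, t4, t5}, keep only states in Sat with every successor in Z. Z1 = {t2, t4}; fixed.
Sat(AG (EX (EG (valid & ack)))) = {t2, t4}
t2 ∈ Sat(AG (EX (EG (valid & ack)))) = {t2, t4}, so the formula holds at t2.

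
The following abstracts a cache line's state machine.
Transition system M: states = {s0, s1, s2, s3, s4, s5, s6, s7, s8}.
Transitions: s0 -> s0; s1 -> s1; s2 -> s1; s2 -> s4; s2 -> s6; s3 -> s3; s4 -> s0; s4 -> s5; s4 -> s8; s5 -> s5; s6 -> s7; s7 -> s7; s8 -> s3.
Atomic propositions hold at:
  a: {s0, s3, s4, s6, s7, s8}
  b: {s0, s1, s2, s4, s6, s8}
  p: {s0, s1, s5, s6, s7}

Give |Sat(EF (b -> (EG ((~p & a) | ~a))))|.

8

Sat(~p) = {s2, s3, s4, s8}
Sat(~p & a) = {s3, s4, s8}
Sat(~a) = {s1, s2, s5}
Sat((~p & a) | ~a) = {s1, s2, s3, s4, s5, s8}
EG ((~p & a) | ~a): greatest fixpoint, start Z0 = {s1, s2, s3, s4, s5, s8}, keep only states in Sat with some successor in Z. Already a fixed point.
Sat(EG ((~p & a) | ~a)) = {s1, s2, s3, s4, s5, s8}
Sat(b -> (EG ((~p & a) | ~a))) = {s1, s2, s3, s4, s5, s7, s8}
EF (b -> (EG ((~p & a) | ~a))): least fixpoint, start Z0 = {s1, s2, s3, s4, s5, s7, s8}, add states with some successor in Z. Z1 = {s1, s2, s3, s4, s5, s6, s7, s8}; fixed.
Sat(EF (b -> (EG ((~p & a) | ~a)))) = {s1, s2, s3, s4, s5, s6, s7, s8}
|Sat(EF (b -> (EG ((~p & a) | ~a))))| = |{s1, s2, s3, s4, s5, s6, s7, s8}| = 8.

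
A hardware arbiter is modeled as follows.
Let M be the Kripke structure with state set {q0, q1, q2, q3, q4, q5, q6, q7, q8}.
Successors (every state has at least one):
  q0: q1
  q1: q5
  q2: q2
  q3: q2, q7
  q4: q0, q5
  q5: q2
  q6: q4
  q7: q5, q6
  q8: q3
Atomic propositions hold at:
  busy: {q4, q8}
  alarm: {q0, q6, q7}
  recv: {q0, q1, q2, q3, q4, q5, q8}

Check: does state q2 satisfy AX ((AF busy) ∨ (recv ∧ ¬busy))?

Yes

AF busy: least fixpoint, start Z0 = {q4, q8}, add states with every successor in Z. Z1 = {q4, q6, q8}; fixed.
Sat(AF busy) = {q4, q6, q8}
Sat(¬busy) = {q0, q1, q2, q3, q5, q6, q7}
Sat(recv ∧ ¬busy) = {q0, q1, q2, q3, q5}
Sat((AF busy) ∨ (recv ∧ ¬busy)) = {q0, q1, q2, q3, q4, q5, q6, q8}
Sat(AX ((AF busy) ∨ (recv ∧ ¬busy))) = {s : every successor in {q0, q1, q2, q3, q4, q5, q6, q8}} = {q0, q1, q2, q4, q5, q6, q7, q8}
q2 ∈ Sat(AX ((AF busy) ∨ (recv ∧ ¬busy))) = {q0, q1, q2, q4, q5, q6, q7, q8}, so the formula holds at q2.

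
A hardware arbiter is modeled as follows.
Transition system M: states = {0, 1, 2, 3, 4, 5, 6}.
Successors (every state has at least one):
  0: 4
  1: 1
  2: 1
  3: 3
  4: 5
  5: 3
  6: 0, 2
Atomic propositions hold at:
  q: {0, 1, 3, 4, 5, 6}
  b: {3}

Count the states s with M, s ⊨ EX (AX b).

Sat(AX b) = {s : every successor in {3}} = {3, 5}
Sat(EX (AX b)) = {s : some successor in {3, 5}} = {3, 4, 5}
|Sat(EX (AX b))| = |{3, 4, 5}| = 3.

3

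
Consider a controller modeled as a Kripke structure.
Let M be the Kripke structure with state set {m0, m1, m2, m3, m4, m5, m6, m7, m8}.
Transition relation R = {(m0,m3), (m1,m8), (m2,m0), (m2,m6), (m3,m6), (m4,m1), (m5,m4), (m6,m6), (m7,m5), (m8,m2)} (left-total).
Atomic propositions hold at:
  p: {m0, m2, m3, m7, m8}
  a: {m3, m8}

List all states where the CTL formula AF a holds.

{m0, m1, m3, m4, m5, m7, m8}

AF a: least fixpoint, start Z0 = {m3, m8}, add states with every successor in Z. Z1 = {m0, m1, m3, m8}; Z2 = {m0, m1, m3, m4, m8}; Z3 = {m0, m1, m3, m4, m5, m8}; Z4 = {m0, m1, m3, m4, m5, m7, m8}; fixed.
Sat(AF a) = {m0, m1, m3, m4, m5, m7, m8}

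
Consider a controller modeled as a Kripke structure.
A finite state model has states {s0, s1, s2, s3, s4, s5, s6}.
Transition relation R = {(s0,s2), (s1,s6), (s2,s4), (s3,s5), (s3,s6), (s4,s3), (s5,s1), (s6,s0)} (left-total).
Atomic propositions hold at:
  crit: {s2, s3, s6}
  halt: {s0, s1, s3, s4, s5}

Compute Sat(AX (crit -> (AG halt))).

{s2, s5, s6}

AG halt: greatest fixpoint, start Z0 = {s0, s1, s3, s4, s5}, keep only states in Sat with every successor in Z. Z1 = {s4, s5}; Z2 = ∅; fixed.
Sat(AG halt) = ∅
Sat(crit -> (AG halt)) = {s0, s1, s4, s5}
Sat(AX (crit -> (AG halt))) = {s : every successor in {s0, s1, s4, s5}} = {s2, s5, s6}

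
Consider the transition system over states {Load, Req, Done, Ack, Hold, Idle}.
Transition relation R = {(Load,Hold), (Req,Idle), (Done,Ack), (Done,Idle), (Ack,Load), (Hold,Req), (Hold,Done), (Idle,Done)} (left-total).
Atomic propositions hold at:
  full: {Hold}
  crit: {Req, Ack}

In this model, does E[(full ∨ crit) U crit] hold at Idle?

No

Sat(full ∨ crit) = {Req, Ack, Hold}
E[(full ∨ crit) U crit]: least fixpoint, start Z0 = Sat(crit) = {Req, Ack}, add states in Sat(full ∨ crit) with some successor in Z. Z1 = {Req, Ack, Hold}; fixed.
Sat(E[(full ∨ crit) U crit]) = {Req, Ack, Hold}
Idle ∉ Sat(E[(full ∨ crit) U crit]) = {Req, Ack, Hold}, so the formula does not hold at Idle.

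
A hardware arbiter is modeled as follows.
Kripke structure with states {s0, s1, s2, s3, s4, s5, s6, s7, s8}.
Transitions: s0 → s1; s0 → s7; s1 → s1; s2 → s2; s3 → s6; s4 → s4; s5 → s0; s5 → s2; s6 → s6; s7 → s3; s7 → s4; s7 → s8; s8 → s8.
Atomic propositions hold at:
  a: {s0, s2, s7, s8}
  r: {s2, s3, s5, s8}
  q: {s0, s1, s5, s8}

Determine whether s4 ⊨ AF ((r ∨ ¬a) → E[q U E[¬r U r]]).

No

Sat(¬a) = {s1, s3, s4, s5, s6}
Sat(r ∨ ¬a) = {s1, s2, s3, s4, s5, s6, s8}
Sat(¬r) = {s0, s1, s4, s6, s7}
E[¬r U r]: least fixpoint, start Z0 = Sat(r) = {s2, s3, s5, s8}, add states in Sat(¬r) with some successor in Z. Z1 = {s2, s3, s5, s7, s8}; Z2 = {s0, s2, s3, s5, s7, s8}; fixed.
Sat(E[¬r U r]) = {s0, s2, s3, s5, s7, s8}
E[q U E[¬r U r]]: least fixpoint, start Z0 = Sat(E[¬r U r]) = {s0, s2, s3, s5, s7, s8}, add states in Sat(q) with some successor in Z. Already a fixed point.
Sat(E[q U E[¬r U r]]) = {s0, s2, s3, s5, s7, s8}
Sat((r ∨ ¬a) → E[q U E[¬r U r]]) = {s0, s2, s3, s5, s7, s8}
AF ((r ∨ ¬a) → E[q U E[¬r U r]]): least fixpoint, start Z0 = {s0, s2, s3, s5, s7, s8}, add states with every successor in Z. Already a fixed point.
Sat(AF ((r ∨ ¬a) → E[q U E[¬r U r]])) = {s0, s2, s3, s5, s7, s8}
s4 ∉ Sat(AF ((r ∨ ¬a) → E[q U E[¬r U r]])) = {s0, s2, s3, s5, s7, s8}, so the formula does not hold at s4.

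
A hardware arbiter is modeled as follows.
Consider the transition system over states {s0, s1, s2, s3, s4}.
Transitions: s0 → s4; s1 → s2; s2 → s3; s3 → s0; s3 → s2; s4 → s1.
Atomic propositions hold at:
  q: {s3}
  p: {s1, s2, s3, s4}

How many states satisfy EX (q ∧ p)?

1

Sat(q ∧ p) = {s3}
Sat(EX (q ∧ p)) = {s : some successor in {s3}} = {s2}
|Sat(EX (q ∧ p))| = |{s2}| = 1.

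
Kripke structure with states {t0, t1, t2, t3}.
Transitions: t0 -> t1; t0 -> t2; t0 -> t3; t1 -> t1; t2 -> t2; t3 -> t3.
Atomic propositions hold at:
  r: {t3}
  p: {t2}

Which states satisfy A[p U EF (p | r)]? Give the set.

Sat(p | r) = {t2, t3}
EF (p | r): least fixpoint, start Z0 = {t2, t3}, add states with some successor in Z. Z1 = {t0, t2, t3}; fixed.
Sat(EF (p | r)) = {t0, t2, t3}
A[p U EF (p | r)]: least fixpoint, start Z0 = Sat(EF (p | r)) = {t0, t2, t3}, add states in Sat(p) with every successor in Z. Already a fixed point.
Sat(A[p U EF (p | r)]) = {t0, t2, t3}

{t0, t2, t3}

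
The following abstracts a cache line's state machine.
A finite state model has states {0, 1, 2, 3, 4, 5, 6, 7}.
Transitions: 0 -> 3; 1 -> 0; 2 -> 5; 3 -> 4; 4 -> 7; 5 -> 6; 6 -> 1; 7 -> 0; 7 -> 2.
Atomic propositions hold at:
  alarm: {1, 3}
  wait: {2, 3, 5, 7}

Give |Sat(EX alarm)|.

2

Sat(EX alarm) = {s : some successor in {1, 3}} = {0, 6}
|Sat(EX alarm)| = |{0, 6}| = 2.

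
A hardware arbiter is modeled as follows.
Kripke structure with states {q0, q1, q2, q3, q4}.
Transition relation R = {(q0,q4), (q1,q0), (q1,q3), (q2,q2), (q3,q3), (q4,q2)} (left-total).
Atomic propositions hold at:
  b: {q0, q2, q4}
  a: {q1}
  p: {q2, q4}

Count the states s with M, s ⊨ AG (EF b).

3

EF b: least fixpoint, start Z0 = {q0, q2, q4}, add states with some successor in Z. Z1 = {q0, q1, q2, q4}; fixed.
Sat(EF b) = {q0, q1, q2, q4}
AG (EF b): greatest fixpoint, start Z0 = {q0, q1, q2, q4}, keep only states in Sat with every successor in Z. Z1 = {q0, q2, q4}; fixed.
Sat(AG (EF b)) = {q0, q2, q4}
|Sat(AG (EF b))| = |{q0, q2, q4}| = 3.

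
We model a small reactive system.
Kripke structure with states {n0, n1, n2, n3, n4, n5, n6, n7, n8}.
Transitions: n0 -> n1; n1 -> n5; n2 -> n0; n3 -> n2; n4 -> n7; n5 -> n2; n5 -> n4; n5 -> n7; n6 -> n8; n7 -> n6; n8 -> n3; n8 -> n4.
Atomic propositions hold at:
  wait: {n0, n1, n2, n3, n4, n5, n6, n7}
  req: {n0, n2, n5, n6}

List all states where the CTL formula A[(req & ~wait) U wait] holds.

{n0, n1, n2, n3, n4, n5, n6, n7}

Sat(~wait) = {n8}
Sat(req & ~wait) = ∅
A[(req & ~wait) U wait]: least fixpoint, start Z0 = Sat(wait) = {n0, n1, n2, n3, n4, n5, n6, n7}, add states in Sat(req & ~wait) with every successor in Z. Already a fixed point.
Sat(A[(req & ~wait) U wait]) = {n0, n1, n2, n3, n4, n5, n6, n7}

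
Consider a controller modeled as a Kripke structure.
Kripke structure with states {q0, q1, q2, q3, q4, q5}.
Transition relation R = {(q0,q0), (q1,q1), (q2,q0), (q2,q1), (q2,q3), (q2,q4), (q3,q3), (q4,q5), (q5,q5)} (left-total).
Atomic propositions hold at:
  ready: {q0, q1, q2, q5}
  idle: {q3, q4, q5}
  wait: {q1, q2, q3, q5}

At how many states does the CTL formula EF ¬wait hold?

Sat(¬wait) = {q0, q4}
EF ¬wait: least fixpoint, start Z0 = {q0, q4}, add states with some successor in Z. Z1 = {q0, q2, q4}; fixed.
Sat(EF ¬wait) = {q0, q2, q4}
|Sat(EF ¬wait)| = |{q0, q2, q4}| = 3.

3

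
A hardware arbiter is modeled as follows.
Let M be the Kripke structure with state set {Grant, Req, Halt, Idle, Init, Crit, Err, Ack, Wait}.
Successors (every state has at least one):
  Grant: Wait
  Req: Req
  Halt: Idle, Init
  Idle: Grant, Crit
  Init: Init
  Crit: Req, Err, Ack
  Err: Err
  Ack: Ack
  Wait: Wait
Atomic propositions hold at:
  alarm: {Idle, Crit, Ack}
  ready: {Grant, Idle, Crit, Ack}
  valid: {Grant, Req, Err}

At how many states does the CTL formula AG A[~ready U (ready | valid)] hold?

4

Sat(~ready) = {Req, Halt, Init, Err, Wait}
Sat(ready | valid) = {Grant, Req, Idle, Crit, Err, Ack}
A[~ready U (ready | valid)]: least fixpoint, start Z0 = Sat((ready | valid)) = {Grant, Req, Idle, Crit, Err, Ack}, add states in Sat(~ready) with every successor in Z. Already a fixed point.
Sat(A[~ready U (ready | valid)]) = {Grant, Req, Idle, Crit, Err, Ack}
AG A[~ready U (ready | valid)]: greatest fixpoint, start Z0 = {Grant, Req, Idle, Crit, Err, Ack}, keep only states in Sat with every successor in Z. Z1 = {Req, Idle, Crit, Err, Ack}; Z2 = {Req, Crit, Err, Ack}; fixed.
Sat(AG A[~ready U (ready | valid)]) = {Req, Crit, Err, Ack}
|Sat(AG A[~ready U (ready | valid)])| = |{Req, Crit, Err, Ack}| = 4.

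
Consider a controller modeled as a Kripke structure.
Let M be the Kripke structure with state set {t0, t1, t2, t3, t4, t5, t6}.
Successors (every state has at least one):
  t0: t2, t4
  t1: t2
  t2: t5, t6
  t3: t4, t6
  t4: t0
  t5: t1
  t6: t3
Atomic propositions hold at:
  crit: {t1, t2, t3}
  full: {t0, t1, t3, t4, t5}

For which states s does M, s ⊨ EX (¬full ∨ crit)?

{t0, t1, t2, t3, t5, t6}

Sat(¬full) = {t2, t6}
Sat(¬full ∨ crit) = {t1, t2, t3, t6}
Sat(EX (¬full ∨ crit)) = {s : some successor in {t1, t2, t3, t6}} = {t0, t1, t2, t3, t5, t6}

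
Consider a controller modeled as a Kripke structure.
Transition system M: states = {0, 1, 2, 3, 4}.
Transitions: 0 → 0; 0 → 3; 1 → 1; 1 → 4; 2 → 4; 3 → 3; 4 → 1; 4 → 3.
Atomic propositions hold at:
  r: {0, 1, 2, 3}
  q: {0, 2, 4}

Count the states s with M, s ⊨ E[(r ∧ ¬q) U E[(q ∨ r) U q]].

Sat(¬q) = {1, 3}
Sat(r ∧ ¬q) = {1, 3}
Sat(q ∨ r) = {0, 1, 2, 3, 4}
E[(q ∨ r) U q]: least fixpoint, start Z0 = Sat(q) = {0, 2, 4}, add states in Sat(q ∨ r) with some successor in Z. Z1 = {0, 1, 2, 4}; fixed.
Sat(E[(q ∨ r) U q]) = {0, 1, 2, 4}
E[(r ∧ ¬q) U E[(q ∨ r) U q]]: least fixpoint, start Z0 = Sat(E[(q ∨ r) U q]) = {0, 1, 2, 4}, add states in Sat(r ∧ ¬q) with some successor in Z. Already a fixed point.
Sat(E[(r ∧ ¬q) U E[(q ∨ r) U q]]) = {0, 1, 2, 4}
|Sat(E[(r ∧ ¬q) U E[(q ∨ r) U q]])| = |{0, 1, 2, 4}| = 4.

4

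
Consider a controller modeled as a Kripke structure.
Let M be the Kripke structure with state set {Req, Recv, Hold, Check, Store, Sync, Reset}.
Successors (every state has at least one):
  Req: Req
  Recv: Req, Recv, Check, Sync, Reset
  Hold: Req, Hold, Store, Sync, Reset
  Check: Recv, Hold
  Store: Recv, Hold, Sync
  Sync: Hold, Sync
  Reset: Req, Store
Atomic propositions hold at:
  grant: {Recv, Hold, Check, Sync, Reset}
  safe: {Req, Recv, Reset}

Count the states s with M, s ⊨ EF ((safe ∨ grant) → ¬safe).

Sat(safe ∨ grant) = {Req, Recv, Hold, Check, Sync, Reset}
Sat(¬safe) = {Hold, Check, Store, Sync}
Sat((safe ∨ grant) → ¬safe) = {Hold, Check, Store, Sync}
EF ((safe ∨ grant) → ¬safe): least fixpoint, start Z0 = {Hold, Check, Store, Sync}, add states with some successor in Z. Z1 = {Recv, Hold, Check, Store, Sync, Reset}; fixed.
Sat(EF ((safe ∨ grant) → ¬safe)) = {Recv, Hold, Check, Store, Sync, Reset}
|Sat(EF ((safe ∨ grant) → ¬safe))| = |{Recv, Hold, Check, Store, Sync, Reset}| = 6.

6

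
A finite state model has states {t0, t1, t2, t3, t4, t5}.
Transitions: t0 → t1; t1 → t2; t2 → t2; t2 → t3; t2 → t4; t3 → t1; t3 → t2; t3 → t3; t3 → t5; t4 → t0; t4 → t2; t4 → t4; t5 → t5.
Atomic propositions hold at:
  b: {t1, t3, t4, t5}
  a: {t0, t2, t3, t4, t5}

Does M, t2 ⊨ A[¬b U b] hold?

No

Sat(¬b) = {t0, t2}
A[¬b U b]: least fixpoint, start Z0 = Sat(b) = {t1, t3, t4, t5}, add states in Sat(¬b) with every successor in Z. Z1 = {t0, t1, t3, t4, t5}; fixed.
Sat(A[¬b U b]) = {t0, t1, t3, t4, t5}
t2 ∉ Sat(A[¬b U b]) = {t0, t1, t3, t4, t5}, so the formula does not hold at t2.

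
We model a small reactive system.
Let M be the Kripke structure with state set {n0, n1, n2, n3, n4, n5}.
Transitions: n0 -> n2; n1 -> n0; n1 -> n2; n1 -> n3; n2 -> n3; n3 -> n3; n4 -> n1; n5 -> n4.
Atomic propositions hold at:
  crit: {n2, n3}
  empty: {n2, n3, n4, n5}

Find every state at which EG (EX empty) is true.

{n0, n1, n2, n3}

Sat(EX empty) = {s : some successor in {n2, n3, n4, n5}} = {n0, n1, n2, n3, n5}
EG (EX empty): greatest fixpoint, start Z0 = {n0, n1, n2, n3, n5}, keep only states in Sat with some successor in Z. Z1 = {n0, n1, n2, n3}; fixed.
Sat(EG (EX empty)) = {n0, n1, n2, n3}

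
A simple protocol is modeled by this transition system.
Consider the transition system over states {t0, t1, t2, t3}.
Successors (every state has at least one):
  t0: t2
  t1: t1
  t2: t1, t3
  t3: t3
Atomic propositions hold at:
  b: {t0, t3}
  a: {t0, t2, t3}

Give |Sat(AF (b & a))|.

Sat(b & a) = {t0, t3}
AF (b & a): least fixpoint, start Z0 = {t0, t3}, add states with every successor in Z. Already a fixed point.
Sat(AF (b & a)) = {t0, t3}
|Sat(AF (b & a))| = |{t0, t3}| = 2.

2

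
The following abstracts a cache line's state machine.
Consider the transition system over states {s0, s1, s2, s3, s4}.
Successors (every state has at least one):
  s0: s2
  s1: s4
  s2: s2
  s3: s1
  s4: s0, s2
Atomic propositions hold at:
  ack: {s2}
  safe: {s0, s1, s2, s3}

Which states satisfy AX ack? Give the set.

{s0, s2}

Sat(AX ack) = {s : every successor in {s2}} = {s0, s2}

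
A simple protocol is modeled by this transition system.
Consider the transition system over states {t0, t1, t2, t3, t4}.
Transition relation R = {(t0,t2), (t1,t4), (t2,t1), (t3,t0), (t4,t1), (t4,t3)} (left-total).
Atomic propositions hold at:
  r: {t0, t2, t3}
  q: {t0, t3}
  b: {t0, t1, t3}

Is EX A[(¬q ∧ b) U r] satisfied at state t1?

Sat(¬q) = {t1, t2, t4}
Sat(¬q ∧ b) = {t1}
A[(¬q ∧ b) U r]: least fixpoint, start Z0 = Sat(r) = {t0, t2, t3}, add states in Sat(¬q ∧ b) with every successor in Z. Already a fixed point.
Sat(A[(¬q ∧ b) U r]) = {t0, t2, t3}
Sat(EX A[(¬q ∧ b) U r]) = {s : some successor in {t0, t2, t3}} = {t0, t3, t4}
t1 ∉ Sat(EX A[(¬q ∧ b) U r]) = {t0, t3, t4}, so the formula does not hold at t1.

No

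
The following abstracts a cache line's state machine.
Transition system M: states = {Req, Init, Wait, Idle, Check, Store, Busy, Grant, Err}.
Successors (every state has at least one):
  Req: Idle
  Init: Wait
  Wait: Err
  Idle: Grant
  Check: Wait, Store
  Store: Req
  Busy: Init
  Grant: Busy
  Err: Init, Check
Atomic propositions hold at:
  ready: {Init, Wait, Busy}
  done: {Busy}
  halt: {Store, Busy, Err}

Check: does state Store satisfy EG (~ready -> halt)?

Sat(~ready) = {Req, Idle, Check, Store, Grant, Err}
Sat(~ready -> halt) = {Init, Wait, Store, Busy, Err}
EG (~ready -> halt): greatest fixpoint, start Z0 = {Init, Wait, Store, Busy, Err}, keep only states in Sat with some successor in Z. Z1 = {Init, Wait, Busy, Err}; fixed.
Sat(EG (~ready -> halt)) = {Init, Wait, Busy, Err}
Store ∉ Sat(EG (~ready -> halt)) = {Init, Wait, Busy, Err}, so the formula does not hold at Store.

No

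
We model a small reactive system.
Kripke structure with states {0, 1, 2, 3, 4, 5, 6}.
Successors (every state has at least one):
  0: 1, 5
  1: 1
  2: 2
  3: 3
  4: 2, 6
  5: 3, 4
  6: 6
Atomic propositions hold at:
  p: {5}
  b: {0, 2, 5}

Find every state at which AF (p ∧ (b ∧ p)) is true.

Sat(b ∧ p) = {5}
Sat(p ∧ (b ∧ p)) = {5}
AF (p ∧ (b ∧ p)): least fixpoint, start Z0 = {5}, add states with every successor in Z. Already a fixed point.
Sat(AF (p ∧ (b ∧ p))) = {5}

{5}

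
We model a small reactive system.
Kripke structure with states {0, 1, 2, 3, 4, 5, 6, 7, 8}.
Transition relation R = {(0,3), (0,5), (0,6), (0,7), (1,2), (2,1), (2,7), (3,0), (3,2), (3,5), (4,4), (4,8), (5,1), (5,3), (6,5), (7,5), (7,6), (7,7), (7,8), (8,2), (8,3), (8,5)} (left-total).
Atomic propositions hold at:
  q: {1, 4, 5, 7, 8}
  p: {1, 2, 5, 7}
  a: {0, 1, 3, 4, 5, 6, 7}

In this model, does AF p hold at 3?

AF p: least fixpoint, start Z0 = {1, 2, 5, 7}, add states with every successor in Z. Z1 = {1, 2, 5, 6, 7}; fixed.
Sat(AF p) = {1, 2, 5, 6, 7}
3 ∉ Sat(AF p) = {1, 2, 5, 6, 7}, so the formula does not hold at 3.

No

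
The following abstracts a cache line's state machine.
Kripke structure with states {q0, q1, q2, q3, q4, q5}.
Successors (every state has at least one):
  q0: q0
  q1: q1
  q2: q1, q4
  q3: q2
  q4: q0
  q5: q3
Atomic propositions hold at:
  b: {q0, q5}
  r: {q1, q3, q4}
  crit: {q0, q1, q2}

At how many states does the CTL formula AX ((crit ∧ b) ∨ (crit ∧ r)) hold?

3

Sat(crit ∧ b) = {q0}
Sat(crit ∧ r) = {q1}
Sat((crit ∧ b) ∨ (crit ∧ r)) = {q0, q1}
Sat(AX ((crit ∧ b) ∨ (crit ∧ r))) = {s : every successor in {q0, q1}} = {q0, q1, q4}
|Sat(AX ((crit ∧ b) ∨ (crit ∧ r)))| = |{q0, q1, q4}| = 3.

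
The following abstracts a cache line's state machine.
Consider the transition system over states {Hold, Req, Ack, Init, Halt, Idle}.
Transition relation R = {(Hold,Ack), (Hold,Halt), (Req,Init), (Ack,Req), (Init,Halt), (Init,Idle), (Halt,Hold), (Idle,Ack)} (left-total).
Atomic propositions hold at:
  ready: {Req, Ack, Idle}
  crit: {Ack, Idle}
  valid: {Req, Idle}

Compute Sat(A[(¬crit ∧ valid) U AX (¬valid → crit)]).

Sat(¬crit) = {Hold, Req, Init, Halt}
Sat(¬crit ∧ valid) = {Req}
Sat(¬valid) = {Hold, Ack, Init, Halt}
Sat(¬valid → crit) = {Req, Ack, Idle}
Sat(AX (¬valid → crit)) = {s : every successor in {Req, Ack, Idle}} = {Ack, Idle}
A[(¬crit ∧ valid) U AX (¬valid → crit)]: least fixpoint, start Z0 = Sat(AX (¬valid → crit)) = {Ack, Idle}, add states in Sat(¬crit ∧ valid) with every successor in Z. Already a fixed point.
Sat(A[(¬crit ∧ valid) U AX (¬valid → crit)]) = {Ack, Idle}

{Ack, Idle}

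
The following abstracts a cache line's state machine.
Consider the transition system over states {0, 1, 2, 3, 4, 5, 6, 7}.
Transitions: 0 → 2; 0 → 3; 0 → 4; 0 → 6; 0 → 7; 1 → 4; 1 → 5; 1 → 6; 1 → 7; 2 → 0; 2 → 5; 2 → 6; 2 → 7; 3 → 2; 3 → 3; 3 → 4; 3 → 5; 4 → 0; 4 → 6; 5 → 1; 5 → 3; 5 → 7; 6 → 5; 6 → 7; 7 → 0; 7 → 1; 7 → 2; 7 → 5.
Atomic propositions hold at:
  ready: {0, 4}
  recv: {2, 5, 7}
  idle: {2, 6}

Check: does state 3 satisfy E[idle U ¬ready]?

Yes

Sat(¬ready) = {1, 2, 3, 5, 6, 7}
E[idle U ¬ready]: least fixpoint, start Z0 = Sat(¬ready) = {1, 2, 3, 5, 6, 7}, add states in Sat(idle) with some successor in Z. Already a fixed point.
Sat(E[idle U ¬ready]) = {1, 2, 3, 5, 6, 7}
3 ∈ Sat(E[idle U ¬ready]) = {1, 2, 3, 5, 6, 7}, so the formula holds at 3.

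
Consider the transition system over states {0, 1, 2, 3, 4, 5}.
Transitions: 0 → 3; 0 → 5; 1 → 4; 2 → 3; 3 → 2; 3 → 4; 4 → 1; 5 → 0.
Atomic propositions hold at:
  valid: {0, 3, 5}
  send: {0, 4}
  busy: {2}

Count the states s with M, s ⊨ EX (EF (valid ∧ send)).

Sat(valid ∧ send) = {0}
EF (valid ∧ send): least fixpoint, start Z0 = {0}, add states with some successor in Z. Z1 = {0, 5}; fixed.
Sat(EF (valid ∧ send)) = {0, 5}
Sat(EX (EF (valid ∧ send))) = {s : some successor in {0, 5}} = {0, 5}
|Sat(EX (EF (valid ∧ send)))| = |{0, 5}| = 2.

2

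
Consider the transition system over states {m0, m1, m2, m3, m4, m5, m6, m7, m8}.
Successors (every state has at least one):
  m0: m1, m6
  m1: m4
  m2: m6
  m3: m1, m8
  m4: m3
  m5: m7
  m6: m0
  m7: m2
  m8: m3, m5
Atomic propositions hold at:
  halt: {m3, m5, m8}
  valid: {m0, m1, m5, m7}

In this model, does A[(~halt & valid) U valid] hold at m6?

No

Sat(~halt) = {m0, m1, m2, m4, m6, m7}
Sat(~halt & valid) = {m0, m1, m7}
A[(~halt & valid) U valid]: least fixpoint, start Z0 = Sat(valid) = {m0, m1, m5, m7}, add states in Sat(~halt & valid) with every successor in Z. Already a fixed point.
Sat(A[(~halt & valid) U valid]) = {m0, m1, m5, m7}
m6 ∉ Sat(A[(~halt & valid) U valid]) = {m0, m1, m5, m7}, so the formula does not hold at m6.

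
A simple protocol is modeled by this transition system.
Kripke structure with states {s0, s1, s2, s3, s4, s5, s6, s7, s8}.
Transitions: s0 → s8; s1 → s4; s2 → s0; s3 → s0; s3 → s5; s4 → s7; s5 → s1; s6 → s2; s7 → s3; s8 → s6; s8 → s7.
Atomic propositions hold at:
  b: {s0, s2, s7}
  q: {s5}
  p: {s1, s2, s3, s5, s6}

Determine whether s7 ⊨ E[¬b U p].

No

Sat(¬b) = {s1, s3, s4, s5, s6, s8}
E[¬b U p]: least fixpoint, start Z0 = Sat(p) = {s1, s2, s3, s5, s6}, add states in Sat(¬b) with some successor in Z. Z1 = {s1, s2, s3, s5, s6, s8}; fixed.
Sat(E[¬b U p]) = {s1, s2, s3, s5, s6, s8}
s7 ∉ Sat(E[¬b U p]) = {s1, s2, s3, s5, s6, s8}, so the formula does not hold at s7.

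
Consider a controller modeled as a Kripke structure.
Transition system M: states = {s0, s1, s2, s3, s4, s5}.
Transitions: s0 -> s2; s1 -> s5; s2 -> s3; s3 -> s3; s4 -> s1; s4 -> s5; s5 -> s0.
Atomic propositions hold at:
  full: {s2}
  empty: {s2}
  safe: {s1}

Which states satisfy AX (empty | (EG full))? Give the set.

{s0}

EG full: greatest fixpoint, start Z0 = {s2}, keep only states in Sat with some successor in Z. Z1 = ∅; fixed.
Sat(EG full) = ∅
Sat(empty | (EG full)) = {s2}
Sat(AX (empty | (EG full))) = {s : every successor in {s2}} = {s0}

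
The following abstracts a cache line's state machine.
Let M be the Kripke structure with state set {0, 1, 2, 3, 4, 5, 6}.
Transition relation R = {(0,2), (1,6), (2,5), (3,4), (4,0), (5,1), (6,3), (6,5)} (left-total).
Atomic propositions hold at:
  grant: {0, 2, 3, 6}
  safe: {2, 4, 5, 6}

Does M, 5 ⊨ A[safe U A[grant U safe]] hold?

Yes

A[grant U safe]: least fixpoint, start Z0 = Sat(safe) = {2, 4, 5, 6}, add states in Sat(grant) with every successor in Z. Z1 = {0, 2, 3, 4, 5, 6}; fixed.
Sat(A[grant U safe]) = {0, 2, 3, 4, 5, 6}
A[safe U A[grant U safe]]: least fixpoint, start Z0 = Sat(A[grant U safe]) = {0, 2, 3, 4, 5, 6}, add states in Sat(safe) with every successor in Z. Already a fixed point.
Sat(A[safe U A[grant U safe]]) = {0, 2, 3, 4, 5, 6}
5 ∈ Sat(A[safe U A[grant U safe]]) = {0, 2, 3, 4, 5, 6}, so the formula holds at 5.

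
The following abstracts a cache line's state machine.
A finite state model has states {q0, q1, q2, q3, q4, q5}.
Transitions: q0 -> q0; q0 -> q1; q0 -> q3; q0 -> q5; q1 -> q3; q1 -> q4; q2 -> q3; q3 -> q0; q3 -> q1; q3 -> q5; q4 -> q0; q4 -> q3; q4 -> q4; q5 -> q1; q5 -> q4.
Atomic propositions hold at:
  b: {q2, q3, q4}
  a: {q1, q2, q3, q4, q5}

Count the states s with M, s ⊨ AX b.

2

Sat(AX b) = {s : every successor in {q2, q3, q4}} = {q1, q2}
|Sat(AX b)| = |{q1, q2}| = 2.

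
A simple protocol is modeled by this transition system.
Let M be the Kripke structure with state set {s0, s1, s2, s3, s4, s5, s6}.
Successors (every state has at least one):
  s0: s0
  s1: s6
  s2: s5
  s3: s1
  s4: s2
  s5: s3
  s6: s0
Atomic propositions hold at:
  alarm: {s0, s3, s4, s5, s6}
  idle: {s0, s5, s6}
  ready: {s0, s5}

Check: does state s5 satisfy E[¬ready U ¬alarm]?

No

Sat(¬ready) = {s1, s2, s3, s4, s6}
Sat(¬alarm) = {s1, s2}
E[¬ready U ¬alarm]: least fixpoint, start Z0 = Sat(¬alarm) = {s1, s2}, add states in Sat(¬ready) with some successor in Z. Z1 = {s1, s2, s3, s4}; fixed.
Sat(E[¬ready U ¬alarm]) = {s1, s2, s3, s4}
s5 ∉ Sat(E[¬ready U ¬alarm]) = {s1, s2, s3, s4}, so the formula does not hold at s5.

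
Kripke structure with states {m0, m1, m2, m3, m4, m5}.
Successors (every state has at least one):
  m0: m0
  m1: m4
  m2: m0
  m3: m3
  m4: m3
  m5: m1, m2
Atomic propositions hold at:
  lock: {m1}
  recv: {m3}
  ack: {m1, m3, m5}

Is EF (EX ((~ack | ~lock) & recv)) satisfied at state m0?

No

Sat(~ack) = {m0, m2, m4}
Sat(~lock) = {m0, m2, m3, m4, m5}
Sat(~ack | ~lock) = {m0, m2, m3, m4, m5}
Sat((~ack | ~lock) & recv) = {m3}
Sat(EX ((~ack | ~lock) & recv)) = {s : some successor in {m3}} = {m3, m4}
EF (EX ((~ack | ~lock) & recv)): least fixpoint, start Z0 = {m3, m4}, add states with some successor in Z. Z1 = {m1, m3, m4}; Z2 = {m1, m3, m4, m5}; fixed.
Sat(EF (EX ((~ack | ~lock) & recv))) = {m1, m3, m4, m5}
m0 ∉ Sat(EF (EX ((~ack | ~lock) & recv))) = {m1, m3, m4, m5}, so the formula does not hold at m0.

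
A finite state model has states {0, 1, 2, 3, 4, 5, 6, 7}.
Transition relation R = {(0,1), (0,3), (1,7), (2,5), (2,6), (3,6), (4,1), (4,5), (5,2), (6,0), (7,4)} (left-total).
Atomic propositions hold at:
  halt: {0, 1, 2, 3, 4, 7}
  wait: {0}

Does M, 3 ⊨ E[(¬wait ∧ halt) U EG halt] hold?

No

Sat(¬wait) = {1, 2, 3, 4, 5, 6, 7}
Sat(¬wait ∧ halt) = {1, 2, 3, 4, 7}
EG halt: greatest fixpoint, start Z0 = {0, 1, 2, 3, 4, 7}, keep only states in Sat with some successor in Z. Z1 = {0, 1, 4, 7}; fixed.
Sat(EG halt) = {0, 1, 4, 7}
E[(¬wait ∧ halt) U EG halt]: least fixpoint, start Z0 = Sat(EG halt) = {0, 1, 4, 7}, add states in Sat(¬wait ∧ halt) with some successor in Z. Already a fixed point.
Sat(E[(¬wait ∧ halt) U EG halt]) = {0, 1, 4, 7}
3 ∉ Sat(E[(¬wait ∧ halt) U EG halt]) = {0, 1, 4, 7}, so the formula does not hold at 3.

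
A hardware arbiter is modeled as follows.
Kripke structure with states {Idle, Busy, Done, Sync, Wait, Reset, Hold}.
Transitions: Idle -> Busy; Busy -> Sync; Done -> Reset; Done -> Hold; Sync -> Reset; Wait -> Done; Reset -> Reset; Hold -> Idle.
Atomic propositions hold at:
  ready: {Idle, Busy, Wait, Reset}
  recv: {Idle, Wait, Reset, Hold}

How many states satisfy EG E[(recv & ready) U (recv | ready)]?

1

Sat(recv & ready) = {Idle, Wait, Reset}
Sat(recv | ready) = {Idle, Busy, Wait, Reset, Hold}
E[(recv & ready) U (recv | ready)]: least fixpoint, start Z0 = Sat((recv | ready)) = {Idle, Busy, Wait, Reset, Hold}, add states in Sat(recv & ready) with some successor in Z. Already a fixed point.
Sat(E[(recv & ready) U (recv | ready)]) = {Idle, Busy, Wait, Reset, Hold}
EG E[(recv & ready) U (recv | ready)]: greatest fixpoint, start Z0 = {Idle, Busy, Wait, Reset, Hold}, keep only states in Sat with some successor in Z. Z1 = {Idle, Reset, Hold}; Z2 = {Reset, Hold}; Z3 = {Reset}; fixed.
Sat(EG E[(recv & ready) U (recv | ready)]) = {Reset}
|Sat(EG E[(recv & ready) U (recv | ready)])| = |{Reset}| = 1.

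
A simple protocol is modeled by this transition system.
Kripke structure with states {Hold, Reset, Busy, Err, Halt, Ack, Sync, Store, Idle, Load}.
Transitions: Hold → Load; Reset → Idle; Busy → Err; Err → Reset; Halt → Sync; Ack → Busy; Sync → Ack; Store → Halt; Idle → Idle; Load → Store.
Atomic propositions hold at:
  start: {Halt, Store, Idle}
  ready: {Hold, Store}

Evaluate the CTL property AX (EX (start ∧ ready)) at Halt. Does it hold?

Sat(start ∧ ready) = {Store}
Sat(EX (start ∧ ready)) = {s : some successor in {Store}} = {Load}
Sat(AX (EX (start ∧ ready))) = {s : every successor in {Load}} = {Hold}
Halt ∉ Sat(AX (EX (start ∧ ready))) = {Hold}, so the formula does not hold at Halt.

No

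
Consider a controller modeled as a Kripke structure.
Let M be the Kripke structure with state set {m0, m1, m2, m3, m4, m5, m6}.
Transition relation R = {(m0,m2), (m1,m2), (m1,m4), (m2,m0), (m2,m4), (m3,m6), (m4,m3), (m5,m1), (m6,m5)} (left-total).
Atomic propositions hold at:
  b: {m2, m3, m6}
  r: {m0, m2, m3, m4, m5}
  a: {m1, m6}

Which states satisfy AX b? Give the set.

{m0, m3, m4}

Sat(AX b) = {s : every successor in {m2, m3, m6}} = {m0, m3, m4}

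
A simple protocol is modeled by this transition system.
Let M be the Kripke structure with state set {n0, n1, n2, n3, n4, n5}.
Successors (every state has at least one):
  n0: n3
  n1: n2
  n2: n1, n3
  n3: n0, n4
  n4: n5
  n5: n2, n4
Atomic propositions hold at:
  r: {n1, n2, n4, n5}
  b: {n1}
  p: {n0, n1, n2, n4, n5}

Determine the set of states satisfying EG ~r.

{n0, n3}

Sat(~r) = {n0, n3}
EG ~r: greatest fixpoint, start Z0 = {n0, n3}, keep only states in Sat with some successor in Z. Already a fixed point.
Sat(EG ~r) = {n0, n3}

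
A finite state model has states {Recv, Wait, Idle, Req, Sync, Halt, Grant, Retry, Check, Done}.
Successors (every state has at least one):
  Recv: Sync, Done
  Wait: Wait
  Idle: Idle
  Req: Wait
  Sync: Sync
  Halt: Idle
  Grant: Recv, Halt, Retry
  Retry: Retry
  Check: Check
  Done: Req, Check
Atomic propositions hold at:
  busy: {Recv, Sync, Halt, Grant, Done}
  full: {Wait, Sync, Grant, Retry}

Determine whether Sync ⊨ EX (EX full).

Yes

Sat(EX full) = {s : some successor in {Wait, Sync, Grant, Retry}} = {Recv, Wait, Req, Sync, Grant, Retry}
Sat(EX (EX full)) = {s : some successor in {Recv, Wait, Req, Sync, Grant, Retry}} = {Recv, Wait, Req, Sync, Grant, Retry, Done}
Sync ∈ Sat(EX (EX full)) = {Recv, Wait, Req, Sync, Grant, Retry, Done}, so the formula holds at Sync.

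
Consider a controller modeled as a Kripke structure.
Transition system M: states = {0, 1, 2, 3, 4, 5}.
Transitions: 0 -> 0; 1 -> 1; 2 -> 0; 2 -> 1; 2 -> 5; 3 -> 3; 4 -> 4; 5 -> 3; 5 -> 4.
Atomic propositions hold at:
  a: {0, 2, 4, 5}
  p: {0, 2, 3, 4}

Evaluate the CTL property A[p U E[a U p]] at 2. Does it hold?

Yes

E[a U p]: least fixpoint, start Z0 = Sat(p) = {0, 2, 3, 4}, add states in Sat(a) with some successor in Z. Z1 = {0, 2, 3, 4, 5}; fixed.
Sat(E[a U p]) = {0, 2, 3, 4, 5}
A[p U E[a U p]]: least fixpoint, start Z0 = Sat(E[a U p]) = {0, 2, 3, 4, 5}, add states in Sat(p) with every successor in Z. Already a fixed point.
Sat(A[p U E[a U p]]) = {0, 2, 3, 4, 5}
2 ∈ Sat(A[p U E[a U p]]) = {0, 2, 3, 4, 5}, so the formula holds at 2.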